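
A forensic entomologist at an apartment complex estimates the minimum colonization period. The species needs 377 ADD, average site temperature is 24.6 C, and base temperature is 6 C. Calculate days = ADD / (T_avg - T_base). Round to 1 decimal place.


Insect development time:
Effective temperature = avg_temp - T_base = 24.6 - 6 = 18.6 C
Days = ADD / effective_temp = 377 / 18.6 = 20.3 days

20.3


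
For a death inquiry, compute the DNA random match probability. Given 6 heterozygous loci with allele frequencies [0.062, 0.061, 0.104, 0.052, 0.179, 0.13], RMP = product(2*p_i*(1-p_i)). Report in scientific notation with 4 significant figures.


Computing RMP for 6 loci:
Locus 1: 2 * 0.062 * 0.938 = 0.116312
Locus 2: 2 * 0.061 * 0.939 = 0.114558
Locus 3: 2 * 0.104 * 0.896 = 0.186368
Locus 4: 2 * 0.052 * 0.948 = 0.098592
Locus 5: 2 * 0.179 * 0.821 = 0.293918
Locus 6: 2 * 0.13 * 0.87 = 0.2262
RMP = 1.628e-05

1.628e-05


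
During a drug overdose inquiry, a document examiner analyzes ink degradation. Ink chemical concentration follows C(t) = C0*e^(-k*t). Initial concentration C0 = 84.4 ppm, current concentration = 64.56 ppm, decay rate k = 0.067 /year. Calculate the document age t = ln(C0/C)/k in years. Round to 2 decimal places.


Document age estimation:
C0/C = 84.4 / 64.56 = 1.307311
ln(C0/C) = 0.267972
t = 0.267972 / 0.067 = 4.00 years

4.00


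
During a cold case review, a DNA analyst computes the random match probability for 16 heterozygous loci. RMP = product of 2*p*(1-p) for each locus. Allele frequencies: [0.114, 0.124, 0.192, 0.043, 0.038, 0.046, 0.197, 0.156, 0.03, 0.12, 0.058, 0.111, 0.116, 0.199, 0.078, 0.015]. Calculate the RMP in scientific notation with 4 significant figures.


Computing RMP for 16 loci:
Locus 1: 2 * 0.114 * 0.886 = 0.202008
Locus 2: 2 * 0.124 * 0.876 = 0.217248
Locus 3: 2 * 0.192 * 0.808 = 0.310272
Locus 4: 2 * 0.043 * 0.957 = 0.082302
Locus 5: 2 * 0.038 * 0.962 = 0.073112
Locus 6: 2 * 0.046 * 0.954 = 0.087768
Locus 7: 2 * 0.197 * 0.803 = 0.316382
Locus 8: 2 * 0.156 * 0.844 = 0.263328
Locus 9: 2 * 0.03 * 0.97 = 0.0582
Locus 10: 2 * 0.12 * 0.88 = 0.2112
Locus 11: 2 * 0.058 * 0.942 = 0.109272
Locus 12: 2 * 0.111 * 0.889 = 0.197358
Locus 13: 2 * 0.116 * 0.884 = 0.205088
Locus 14: 2 * 0.199 * 0.801 = 0.318798
Locus 15: 2 * 0.078 * 0.922 = 0.143832
Locus 16: 2 * 0.015 * 0.985 = 0.02955
RMP = 4.413e-14

4.413e-14


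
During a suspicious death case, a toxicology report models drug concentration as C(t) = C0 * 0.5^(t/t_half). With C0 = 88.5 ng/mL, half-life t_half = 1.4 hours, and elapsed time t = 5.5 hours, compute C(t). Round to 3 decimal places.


Drug concentration decay:
Number of half-lives = t / t_half = 5.5 / 1.4 = 3.928571
Decay factor = 0.5^3.928571 = 0.06567231
C(t) = 88.5 * 0.06567231 = 5.812 ng/mL

5.812


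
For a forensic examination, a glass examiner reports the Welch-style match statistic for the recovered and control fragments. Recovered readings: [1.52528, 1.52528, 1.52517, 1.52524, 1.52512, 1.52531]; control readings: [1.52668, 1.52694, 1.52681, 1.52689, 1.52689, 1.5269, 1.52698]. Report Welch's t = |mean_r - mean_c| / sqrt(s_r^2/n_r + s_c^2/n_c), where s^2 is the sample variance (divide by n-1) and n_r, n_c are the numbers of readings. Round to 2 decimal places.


Welch's t-criterion for glass RI comparison:
Recovered mean = sum / n_r = 9.1514 / 6 = 1.5252333
Control mean = sum / n_c = 10.68809 / 7 = 1.52687
Recovered sample variance s_r^2 = 5.42667e-09
Control sample variance s_c^2 = 9.73333e-09
Welch SE (unpooled) = sqrt(s_r^2/n_r + s_c^2/n_c) = sqrt(9.04444e-10 + 1.39048e-09) = sqrt(2.29492e-09) = 4.79053e-05
|mean_r - mean_c| = 0.00163667
t = 0.00163667 / 4.79053e-05 = 34.16

34.16


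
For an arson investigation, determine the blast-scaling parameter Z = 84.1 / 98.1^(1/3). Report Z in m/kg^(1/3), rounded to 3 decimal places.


Scaled distance calculation:
W^(1/3) = 98.1^(1/3) = 4.612004
Z = R / W^(1/3) = 84.1 / 4.612004
Z = 18.235 m/kg^(1/3)

18.235


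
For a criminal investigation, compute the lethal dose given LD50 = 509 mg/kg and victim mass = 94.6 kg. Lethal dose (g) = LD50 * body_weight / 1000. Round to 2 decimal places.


Lethal dose calculation:
Lethal dose = LD50 * body_weight / 1000
= 509 * 94.6 / 1000
= 48151.4 / 1000
= 48.15 g

48.15


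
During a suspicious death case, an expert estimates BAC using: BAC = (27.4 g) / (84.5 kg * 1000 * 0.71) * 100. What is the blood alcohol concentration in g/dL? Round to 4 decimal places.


Applying the Widmark formula:
BAC = (dose_g / (body_wt * 1000 * r)) * 100
Denominator = 84.5 * 1000 * 0.71 = 59995
BAC = (27.4 / 59995) * 100
BAC = 0.0457 g/dL

0.0457


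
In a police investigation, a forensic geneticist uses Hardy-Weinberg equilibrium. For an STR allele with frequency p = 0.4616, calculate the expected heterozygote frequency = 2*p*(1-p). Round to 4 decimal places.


Hardy-Weinberg heterozygote frequency:
q = 1 - p = 1 - 0.4616 = 0.5384
2pq = 2 * 0.4616 * 0.5384 = 0.4971

0.4971


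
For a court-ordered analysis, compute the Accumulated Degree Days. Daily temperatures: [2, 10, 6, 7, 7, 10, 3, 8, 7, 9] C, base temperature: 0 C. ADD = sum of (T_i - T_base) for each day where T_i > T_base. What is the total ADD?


Computing ADD day by day:
Day 1: max(0, 2 - 0) = 2
Day 2: max(0, 10 - 0) = 10
Day 3: max(0, 6 - 0) = 6
Day 4: max(0, 7 - 0) = 7
Day 5: max(0, 7 - 0) = 7
Day 6: max(0, 10 - 0) = 10
Day 7: max(0, 3 - 0) = 3
Day 8: max(0, 8 - 0) = 8
Day 9: max(0, 7 - 0) = 7
Day 10: max(0, 9 - 0) = 9
Total ADD = 69

69


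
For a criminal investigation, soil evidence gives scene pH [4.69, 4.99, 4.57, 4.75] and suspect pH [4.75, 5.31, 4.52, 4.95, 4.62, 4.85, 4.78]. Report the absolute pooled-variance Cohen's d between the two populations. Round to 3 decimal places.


Pooled-variance Cohen's d for soil pH comparison:
Scene mean = 19 / 4 = 4.75
Suspect mean = 33.78 / 7 = 4.825714
Scene sample variance s_s^2 = 0.0312
Suspect sample variance s_c^2 = 0.065695
Pooled variance = ((n_s-1)*s_s^2 + (n_c-1)*s_c^2) / (n_s + n_c - 2) = 0.054197
Pooled SD = sqrt(0.054197) = 0.232802
Mean difference = -0.075714
|d| = |-0.075714| / 0.232802 = 0.325

0.325


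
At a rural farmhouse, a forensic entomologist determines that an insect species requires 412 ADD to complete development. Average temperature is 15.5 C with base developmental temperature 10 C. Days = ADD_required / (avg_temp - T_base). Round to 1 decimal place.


Insect development time:
Effective temperature = avg_temp - T_base = 15.5 - 10 = 5.5 C
Days = ADD / effective_temp = 412 / 5.5 = 74.9 days

74.9


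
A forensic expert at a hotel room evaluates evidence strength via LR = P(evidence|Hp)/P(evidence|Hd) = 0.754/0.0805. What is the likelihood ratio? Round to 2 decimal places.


Likelihood ratio calculation:
LR = P(E|Hp) / P(E|Hd)
LR = 0.754 / 0.0805
LR = 9.37

9.37


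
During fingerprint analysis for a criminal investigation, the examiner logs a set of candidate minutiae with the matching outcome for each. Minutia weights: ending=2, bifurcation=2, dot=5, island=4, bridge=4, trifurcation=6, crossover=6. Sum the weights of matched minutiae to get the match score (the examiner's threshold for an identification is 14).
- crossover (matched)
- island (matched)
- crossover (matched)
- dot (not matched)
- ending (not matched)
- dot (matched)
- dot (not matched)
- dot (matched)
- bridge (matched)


Weighted minutiae match score:
  crossover: matched, +6 (running total 6)
  island: matched, +4 (running total 10)
  crossover: matched, +6 (running total 16)
  dot: not matched, +0
  ending: not matched, +0
  dot: matched, +5 (running total 21)
  dot: not matched, +0
  dot: matched, +5 (running total 26)
  bridge: matched, +4 (running total 30)
Total score = 30
Threshold = 14; verdict = identification

30


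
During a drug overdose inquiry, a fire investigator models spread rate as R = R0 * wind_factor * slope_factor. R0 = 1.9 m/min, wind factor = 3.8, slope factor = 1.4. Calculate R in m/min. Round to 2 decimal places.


Fire spread rate calculation:
R = R0 * wind_factor * slope_factor
= 1.9 * 3.8 * 1.4
= 7.22 * 1.4
= 10.11 m/min

10.11


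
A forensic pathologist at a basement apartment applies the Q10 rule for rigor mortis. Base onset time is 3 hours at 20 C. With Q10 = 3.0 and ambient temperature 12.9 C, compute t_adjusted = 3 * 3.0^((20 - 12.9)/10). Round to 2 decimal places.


Rigor mortis time adjustment:
Exponent = (T_ref - T_actual) / 10 = (20 - 12.9) / 10 = 0.71
Q10 factor = 3.0^0.71 = 2.1815
t_adjusted = 3 * 2.1815 = 6.54 hours

6.54


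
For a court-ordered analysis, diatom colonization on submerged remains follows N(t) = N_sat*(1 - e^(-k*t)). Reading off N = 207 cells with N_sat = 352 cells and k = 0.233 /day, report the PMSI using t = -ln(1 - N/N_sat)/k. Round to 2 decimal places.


PMSI from diatom colonization curve:
N / N_sat = 207 / 352 = 0.588068
1 - N/N_sat = 0.411932
ln(1 - N/N_sat) = -0.886897
t = -ln(1 - N/N_sat) / k = -(-0.886897) / 0.233 = 3.81 days

3.81


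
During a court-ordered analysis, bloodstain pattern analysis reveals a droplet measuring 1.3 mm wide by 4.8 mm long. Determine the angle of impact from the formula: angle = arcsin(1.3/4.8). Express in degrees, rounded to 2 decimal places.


Blood spatter impact angle calculation:
width / length = 1.3 / 4.8 = 0.270833
angle = arcsin(0.270833)
angle = 15.71 degrees

15.71


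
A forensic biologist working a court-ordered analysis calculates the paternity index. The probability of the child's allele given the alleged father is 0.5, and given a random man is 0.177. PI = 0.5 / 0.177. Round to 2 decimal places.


Paternity Index calculation:
PI = P(allele|father) / P(allele|random)
PI = 0.5 / 0.177
PI = 2.82

2.82


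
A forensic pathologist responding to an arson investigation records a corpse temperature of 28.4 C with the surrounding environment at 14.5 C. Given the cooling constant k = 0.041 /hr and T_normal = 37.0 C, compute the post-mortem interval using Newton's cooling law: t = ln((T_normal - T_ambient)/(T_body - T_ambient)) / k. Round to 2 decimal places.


Using Newton's law of cooling:
t = ln((T_normal - T_ambient) / (T_body - T_ambient)) / k
T_normal - T_ambient = 22.5
T_body - T_ambient = 13.9
Ratio = 1.618705
ln(ratio) = 0.481626
t = 0.481626 / 0.041 = 11.75 hours

11.75


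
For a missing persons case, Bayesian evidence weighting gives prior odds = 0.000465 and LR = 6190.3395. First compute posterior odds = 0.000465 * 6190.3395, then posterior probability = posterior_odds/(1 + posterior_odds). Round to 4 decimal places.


Bayesian evidence evaluation:
Posterior odds = prior_odds * LR = 0.000465 * 6190.3395 = 2.878508
Posterior probability = posterior_odds / (1 + posterior_odds)
= 2.878508 / (1 + 2.878508)
= 2.878508 / 3.878508
= 0.7422

0.7422


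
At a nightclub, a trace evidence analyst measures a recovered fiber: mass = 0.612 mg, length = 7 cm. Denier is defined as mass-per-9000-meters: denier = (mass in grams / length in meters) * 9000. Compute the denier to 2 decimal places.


Denier calculation:
Mass in grams = 0.612 mg / 1000 = 0.000612 g
Length in meters = 7 cm / 100 = 0.07 m
Linear density = mass / length = 0.000612 / 0.07 = 0.00874286 g/m
Denier = (g/m) * 9000 = 0.00874286 * 9000 = 78.69

78.69


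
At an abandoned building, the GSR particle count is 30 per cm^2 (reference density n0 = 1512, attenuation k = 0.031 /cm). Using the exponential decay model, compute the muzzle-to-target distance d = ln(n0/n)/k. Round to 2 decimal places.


GSR distance calculation:
n0/n = 1512 / 30 = 50.4
ln(n0/n) = 3.919991
d = 3.919991 / 0.031 = 126.45 cm

126.45


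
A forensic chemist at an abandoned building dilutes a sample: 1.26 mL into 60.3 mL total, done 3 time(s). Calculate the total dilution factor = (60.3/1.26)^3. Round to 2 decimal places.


Dilution factor calculation:
Single dilution = V_total / V_sample = 60.3 / 1.26 ≈ 47.857143
Number of dilutions = 3
Total DF = (60.3 / 1.26)^3 (full precision, rounded at the end) = 109607.51

109607.51


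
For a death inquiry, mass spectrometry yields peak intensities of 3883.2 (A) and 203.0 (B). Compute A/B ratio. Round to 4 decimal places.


Spectral peak ratio:
Peak A = 3883.2 counts
Peak B = 203.0 counts
Ratio = 3883.2 / 203.0 = 19.1291

19.1291


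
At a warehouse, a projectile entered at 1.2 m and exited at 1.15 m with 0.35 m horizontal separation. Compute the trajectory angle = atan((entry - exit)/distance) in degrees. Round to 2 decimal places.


Bullet trajectory angle:
Height difference = 1.2 - 1.15 = 0.05 m
angle = atan(0.05 / 0.35)
angle = atan(0.142857)
angle = 8.13 degrees

8.13


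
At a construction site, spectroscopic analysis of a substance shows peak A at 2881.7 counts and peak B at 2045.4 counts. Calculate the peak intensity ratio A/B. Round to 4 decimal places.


Spectral peak ratio:
Peak A = 2881.7 counts
Peak B = 2045.4 counts
Ratio = 2881.7 / 2045.4 = 1.4089

1.4089


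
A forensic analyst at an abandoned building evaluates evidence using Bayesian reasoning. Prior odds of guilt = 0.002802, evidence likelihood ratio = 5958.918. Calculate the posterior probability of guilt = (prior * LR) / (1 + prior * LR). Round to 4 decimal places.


Bayesian evidence evaluation:
Posterior odds = prior_odds * LR = 0.002802 * 5958.918 = 16.69689
Posterior probability = posterior_odds / (1 + posterior_odds)
= 16.69689 / (1 + 16.69689)
= 16.69689 / 17.69689
= 0.9435

0.9435


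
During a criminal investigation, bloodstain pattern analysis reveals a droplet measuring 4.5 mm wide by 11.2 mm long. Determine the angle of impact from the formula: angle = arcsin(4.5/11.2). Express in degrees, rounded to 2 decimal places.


Blood spatter impact angle calculation:
width / length = 4.5 / 11.2 = 0.401786
angle = arcsin(0.401786)
angle = 23.69 degrees

23.69


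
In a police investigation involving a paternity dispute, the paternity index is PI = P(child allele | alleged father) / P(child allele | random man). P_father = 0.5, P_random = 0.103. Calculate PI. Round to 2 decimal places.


Paternity Index calculation:
PI = P(allele|father) / P(allele|random)
PI = 0.5 / 0.103
PI = 4.85

4.85


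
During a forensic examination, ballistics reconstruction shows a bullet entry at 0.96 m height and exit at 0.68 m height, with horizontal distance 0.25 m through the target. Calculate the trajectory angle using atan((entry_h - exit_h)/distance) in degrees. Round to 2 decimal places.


Bullet trajectory angle:
Height difference = 0.96 - 0.68 = 0.28 m
angle = atan(0.28 / 0.25)
angle = atan(1.12)
angle = 48.24 degrees

48.24


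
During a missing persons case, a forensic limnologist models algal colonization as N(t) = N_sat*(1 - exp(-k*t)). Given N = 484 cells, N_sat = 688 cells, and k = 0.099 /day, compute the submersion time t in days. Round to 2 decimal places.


PMSI from diatom colonization curve:
N / N_sat = 484 / 688 = 0.703488
1 - N/N_sat = 0.296512
ln(1 - N/N_sat) = -1.215668
t = -ln(1 - N/N_sat) / k = -(-1.215668) / 0.099 = 12.28 days

12.28


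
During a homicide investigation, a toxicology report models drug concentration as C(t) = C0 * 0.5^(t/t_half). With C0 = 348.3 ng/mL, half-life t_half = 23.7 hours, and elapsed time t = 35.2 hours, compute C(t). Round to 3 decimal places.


Drug concentration decay:
Number of half-lives = t / t_half = 35.2 / 23.7 = 1.485232
Decay factor = 0.5^1.485232 = 0.35719109
C(t) = 348.3 * 0.35719109 = 124.410 ng/mL

124.410


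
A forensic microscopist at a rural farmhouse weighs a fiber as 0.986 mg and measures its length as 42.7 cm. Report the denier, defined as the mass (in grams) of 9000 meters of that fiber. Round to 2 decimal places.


Denier calculation:
Mass in grams = 0.986 mg / 1000 = 0.000986 g
Length in meters = 42.7 cm / 100 = 0.427 m
Linear density = mass / length = 0.000986 / 0.427 = 0.00230913 g/m
Denier = (g/m) * 9000 = 0.00230913 * 9000 = 20.78

20.78


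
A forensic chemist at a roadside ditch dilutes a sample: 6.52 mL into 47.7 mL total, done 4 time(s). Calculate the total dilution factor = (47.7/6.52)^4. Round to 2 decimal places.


Dilution factor calculation:
Single dilution = V_total / V_sample = 47.7 / 6.52 ≈ 7.315951
Number of dilutions = 4
Total DF = (47.7 / 6.52)^4 (full precision, rounded at the end) = 2864.73

2864.73


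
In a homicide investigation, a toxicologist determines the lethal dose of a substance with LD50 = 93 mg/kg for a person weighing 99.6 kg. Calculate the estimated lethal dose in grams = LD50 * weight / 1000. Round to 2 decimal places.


Lethal dose calculation:
Lethal dose = LD50 * body_weight / 1000
= 93 * 99.6 / 1000
= 9262.8 / 1000
= 9.26 g

9.26


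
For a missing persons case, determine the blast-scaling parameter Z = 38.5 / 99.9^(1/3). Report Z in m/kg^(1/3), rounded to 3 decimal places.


Scaled distance calculation:
W^(1/3) = 99.9^(1/3) = 4.640041
Z = R / W^(1/3) = 38.5 / 4.640041
Z = 8.297 m/kg^(1/3)

8.297


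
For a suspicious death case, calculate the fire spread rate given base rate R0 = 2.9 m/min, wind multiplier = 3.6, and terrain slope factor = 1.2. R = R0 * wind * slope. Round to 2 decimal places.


Fire spread rate calculation:
R = R0 * wind_factor * slope_factor
= 2.9 * 3.6 * 1.2
= 10.44 * 1.2
= 12.53 m/min

12.53


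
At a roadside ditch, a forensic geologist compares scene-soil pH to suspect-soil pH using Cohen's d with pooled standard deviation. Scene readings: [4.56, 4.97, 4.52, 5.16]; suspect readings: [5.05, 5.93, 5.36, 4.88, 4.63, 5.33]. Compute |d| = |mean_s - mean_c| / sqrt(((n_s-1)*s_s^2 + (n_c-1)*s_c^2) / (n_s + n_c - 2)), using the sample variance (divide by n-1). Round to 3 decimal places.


Pooled-variance Cohen's d for soil pH comparison:
Scene mean = 19.21 / 4 = 4.8025
Suspect mean = 31.18 / 6 = 5.196667
Scene sample variance s_s^2 = 0.098158
Suspect sample variance s_c^2 = 0.205027
Pooled variance = ((n_s-1)*s_s^2 + (n_c-1)*s_c^2) / (n_s + n_c - 2) = 0.164951
Pooled SD = sqrt(0.164951) = 0.406142
Mean difference = -0.394167
|d| = |-0.394167| / 0.406142 = 0.971

0.971


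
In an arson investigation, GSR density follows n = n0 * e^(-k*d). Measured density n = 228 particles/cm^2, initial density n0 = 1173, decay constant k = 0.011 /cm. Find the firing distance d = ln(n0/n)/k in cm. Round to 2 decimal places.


GSR distance calculation:
n0/n = 1173 / 228 = 5.144737
ln(n0/n) = 1.637974
d = 1.637974 / 0.011 = 148.91 cm

148.91


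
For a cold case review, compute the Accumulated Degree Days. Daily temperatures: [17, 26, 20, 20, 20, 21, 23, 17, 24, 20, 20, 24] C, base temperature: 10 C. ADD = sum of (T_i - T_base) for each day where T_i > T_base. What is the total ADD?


Computing ADD day by day:
Day 1: max(0, 17 - 10) = 7
Day 2: max(0, 26 - 10) = 16
Day 3: max(0, 20 - 10) = 10
Day 4: max(0, 20 - 10) = 10
Day 5: max(0, 20 - 10) = 10
Day 6: max(0, 21 - 10) = 11
Day 7: max(0, 23 - 10) = 13
Day 8: max(0, 17 - 10) = 7
Day 9: max(0, 24 - 10) = 14
Day 10: max(0, 20 - 10) = 10
Day 11: max(0, 20 - 10) = 10
Day 12: max(0, 24 - 10) = 14
Total ADD = 132

132


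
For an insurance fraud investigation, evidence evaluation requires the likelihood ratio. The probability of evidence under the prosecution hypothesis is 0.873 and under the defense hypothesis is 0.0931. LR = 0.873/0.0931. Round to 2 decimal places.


Likelihood ratio calculation:
LR = P(E|Hp) / P(E|Hd)
LR = 0.873 / 0.0931
LR = 9.38

9.38


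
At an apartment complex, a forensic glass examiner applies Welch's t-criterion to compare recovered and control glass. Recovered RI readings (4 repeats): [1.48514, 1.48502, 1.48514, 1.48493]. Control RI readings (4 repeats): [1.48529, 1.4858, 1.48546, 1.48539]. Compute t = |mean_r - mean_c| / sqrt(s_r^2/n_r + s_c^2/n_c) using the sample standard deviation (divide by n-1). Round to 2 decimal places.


Welch's t-criterion for glass RI comparison:
Recovered mean = sum / n_r = 5.94023 / 4 = 1.4850575
Control mean = sum / n_c = 5.94194 / 4 = 1.485485
Recovered sample variance s_r^2 = 1.0425e-08
Control sample variance s_c^2 = 4.89667e-08
Welch SE (unpooled) = sqrt(s_r^2/n_r + s_c^2/n_c) = sqrt(2.60625e-09 + 1.22417e-08) = sqrt(1.4848e-08) = 0.000121852
|mean_r - mean_c| = 0.0004275
t = 0.0004275 / 0.000121852 = 3.51

3.51


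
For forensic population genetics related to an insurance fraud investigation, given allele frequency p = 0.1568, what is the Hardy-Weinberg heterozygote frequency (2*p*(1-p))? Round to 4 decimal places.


Hardy-Weinberg heterozygote frequency:
q = 1 - p = 1 - 0.1568 = 0.8432
2pq = 2 * 0.1568 * 0.8432 = 0.2644

0.2644


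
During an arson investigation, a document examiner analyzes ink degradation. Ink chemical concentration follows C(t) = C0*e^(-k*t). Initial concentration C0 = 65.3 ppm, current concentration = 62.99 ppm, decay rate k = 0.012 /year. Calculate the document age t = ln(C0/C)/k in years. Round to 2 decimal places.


Document age estimation:
C0/C = 65.3 / 62.99 = 1.036672
ln(C0/C) = 0.036016
t = 0.036016 / 0.012 = 3.00 years

3.00


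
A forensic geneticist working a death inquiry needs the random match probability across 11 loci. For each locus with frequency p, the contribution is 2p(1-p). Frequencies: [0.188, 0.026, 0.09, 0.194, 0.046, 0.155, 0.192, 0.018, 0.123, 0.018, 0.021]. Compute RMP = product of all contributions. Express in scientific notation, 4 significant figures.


Computing RMP for 11 loci:
Locus 1: 2 * 0.188 * 0.812 = 0.305312
Locus 2: 2 * 0.026 * 0.974 = 0.050648
Locus 3: 2 * 0.09 * 0.91 = 0.1638
Locus 4: 2 * 0.194 * 0.806 = 0.312728
Locus 5: 2 * 0.046 * 0.954 = 0.087768
Locus 6: 2 * 0.155 * 0.845 = 0.26195
Locus 7: 2 * 0.192 * 0.808 = 0.310272
Locus 8: 2 * 0.018 * 0.982 = 0.035352
Locus 9: 2 * 0.123 * 0.877 = 0.215742
Locus 10: 2 * 0.018 * 0.982 = 0.035352
Locus 11: 2 * 0.021 * 0.979 = 0.041118
RMP = 6.264e-11

6.264e-11


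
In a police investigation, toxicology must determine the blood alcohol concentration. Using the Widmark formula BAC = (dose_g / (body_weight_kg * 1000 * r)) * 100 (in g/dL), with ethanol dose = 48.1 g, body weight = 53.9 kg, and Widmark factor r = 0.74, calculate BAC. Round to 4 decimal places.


Applying the Widmark formula:
BAC = (dose_g / (body_wt * 1000 * r)) * 100
Denominator = 53.9 * 1000 * 0.74 = 39886
BAC = (48.1 / 39886) * 100
BAC = 0.1206 g/dL

0.1206


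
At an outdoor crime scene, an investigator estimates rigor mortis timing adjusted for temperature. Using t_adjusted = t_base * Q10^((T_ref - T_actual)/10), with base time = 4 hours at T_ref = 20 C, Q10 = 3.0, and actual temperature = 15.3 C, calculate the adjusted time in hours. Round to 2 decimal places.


Rigor mortis time adjustment:
Exponent = (T_ref - T_actual) / 10 = (20 - 15.3) / 10 = 0.47
Q10 factor = 3.0^0.47 = 1.6759
t_adjusted = 4 * 1.6759 = 6.70 hours

6.70


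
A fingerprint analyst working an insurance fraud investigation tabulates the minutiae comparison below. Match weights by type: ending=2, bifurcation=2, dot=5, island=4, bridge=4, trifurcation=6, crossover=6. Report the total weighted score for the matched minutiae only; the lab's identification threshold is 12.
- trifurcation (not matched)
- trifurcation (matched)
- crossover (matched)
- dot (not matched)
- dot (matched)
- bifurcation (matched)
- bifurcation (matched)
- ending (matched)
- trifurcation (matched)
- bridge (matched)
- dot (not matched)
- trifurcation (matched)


Weighted minutiae match score:
  trifurcation: not matched, +0
  trifurcation: matched, +6 (running total 6)
  crossover: matched, +6 (running total 12)
  dot: not matched, +0
  dot: matched, +5 (running total 17)
  bifurcation: matched, +2 (running total 19)
  bifurcation: matched, +2 (running total 21)
  ending: matched, +2 (running total 23)
  trifurcation: matched, +6 (running total 29)
  bridge: matched, +4 (running total 33)
  dot: not matched, +0
  trifurcation: matched, +6 (running total 39)
Total score = 39
Threshold = 12; verdict = identification

39


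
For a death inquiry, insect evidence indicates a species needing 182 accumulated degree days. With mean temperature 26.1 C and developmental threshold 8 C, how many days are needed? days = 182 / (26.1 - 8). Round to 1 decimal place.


Insect development time:
Effective temperature = avg_temp - T_base = 26.1 - 8 = 18.1 C
Days = ADD / effective_temp = 182 / 18.1 = 10.1 days

10.1


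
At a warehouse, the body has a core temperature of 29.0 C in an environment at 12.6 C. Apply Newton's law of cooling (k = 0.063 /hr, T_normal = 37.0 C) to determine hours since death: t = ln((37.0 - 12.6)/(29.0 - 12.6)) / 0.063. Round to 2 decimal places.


Using Newton's law of cooling:
t = ln((T_normal - T_ambient) / (T_body - T_ambient)) / k
T_normal - T_ambient = 24.4
T_body - T_ambient = 16.4
Ratio = 1.487805
ln(ratio) = 0.397302
t = 0.397302 / 0.063 = 6.31 hours

6.31


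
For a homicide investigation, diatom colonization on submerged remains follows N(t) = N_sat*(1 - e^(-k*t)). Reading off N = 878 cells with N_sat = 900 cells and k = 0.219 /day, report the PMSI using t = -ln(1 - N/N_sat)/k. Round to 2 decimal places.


PMSI from diatom colonization curve:
N / N_sat = 878 / 900 = 0.975556
1 - N/N_sat = 0.024444
ln(1 - N/N_sat) = -3.71137
t = -ln(1 - N/N_sat) / k = -(-3.71137) / 0.219 = 16.95 days

16.95


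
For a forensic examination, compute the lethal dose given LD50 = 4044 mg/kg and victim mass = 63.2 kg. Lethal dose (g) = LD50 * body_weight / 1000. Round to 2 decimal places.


Lethal dose calculation:
Lethal dose = LD50 * body_weight / 1000
= 4044 * 63.2 / 1000
= 255580.8 / 1000
= 255.58 g

255.58


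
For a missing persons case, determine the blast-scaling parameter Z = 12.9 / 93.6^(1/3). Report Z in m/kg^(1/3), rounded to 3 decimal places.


Scaled distance calculation:
W^(1/3) = 93.6^(1/3) = 4.540377
Z = R / W^(1/3) = 12.9 / 4.540377
Z = 2.841 m/kg^(1/3)

2.841


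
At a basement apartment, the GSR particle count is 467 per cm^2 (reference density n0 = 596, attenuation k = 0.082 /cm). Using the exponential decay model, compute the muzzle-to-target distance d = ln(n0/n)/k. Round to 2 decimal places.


GSR distance calculation:
n0/n = 596 / 467 = 1.276231
ln(n0/n) = 0.243911
d = 0.243911 / 0.082 = 2.97 cm

2.97


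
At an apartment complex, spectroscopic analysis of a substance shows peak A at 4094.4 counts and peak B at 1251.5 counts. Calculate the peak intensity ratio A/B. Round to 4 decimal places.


Spectral peak ratio:
Peak A = 4094.4 counts
Peak B = 1251.5 counts
Ratio = 4094.4 / 1251.5 = 3.2716

3.2716


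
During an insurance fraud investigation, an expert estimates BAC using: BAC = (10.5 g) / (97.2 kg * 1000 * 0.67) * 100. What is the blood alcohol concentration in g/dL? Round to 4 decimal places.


Applying the Widmark formula:
BAC = (dose_g / (body_wt * 1000 * r)) * 100
Denominator = 97.2 * 1000 * 0.67 = 65124
BAC = (10.5 / 65124) * 100
BAC = 0.0161 g/dL

0.0161


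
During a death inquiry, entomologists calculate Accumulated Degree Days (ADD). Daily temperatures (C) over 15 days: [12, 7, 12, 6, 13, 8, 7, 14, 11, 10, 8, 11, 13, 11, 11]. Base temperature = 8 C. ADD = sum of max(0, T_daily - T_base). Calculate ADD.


Computing ADD day by day:
Day 1: max(0, 12 - 8) = 4
Day 2: max(0, 7 - 8) = 0
Day 3: max(0, 12 - 8) = 4
Day 4: max(0, 6 - 8) = 0
Day 5: max(0, 13 - 8) = 5
Day 6: max(0, 8 - 8) = 0
Day 7: max(0, 7 - 8) = 0
Day 8: max(0, 14 - 8) = 6
Day 9: max(0, 11 - 8) = 3
Day 10: max(0, 10 - 8) = 2
Day 11: max(0, 8 - 8) = 0
Day 12: max(0, 11 - 8) = 3
Day 13: max(0, 13 - 8) = 5
Day 14: max(0, 11 - 8) = 3
Day 15: max(0, 11 - 8) = 3
Total ADD = 38

38


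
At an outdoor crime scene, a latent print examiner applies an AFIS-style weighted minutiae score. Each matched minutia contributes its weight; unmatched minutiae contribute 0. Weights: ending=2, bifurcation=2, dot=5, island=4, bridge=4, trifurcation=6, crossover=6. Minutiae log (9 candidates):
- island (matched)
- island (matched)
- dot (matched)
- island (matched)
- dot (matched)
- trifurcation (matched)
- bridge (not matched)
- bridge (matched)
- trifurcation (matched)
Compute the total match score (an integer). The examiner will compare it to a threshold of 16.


Weighted minutiae match score:
  island: matched, +4 (running total 4)
  island: matched, +4 (running total 8)
  dot: matched, +5 (running total 13)
  island: matched, +4 (running total 17)
  dot: matched, +5 (running total 22)
  trifurcation: matched, +6 (running total 28)
  bridge: not matched, +0
  bridge: matched, +4 (running total 32)
  trifurcation: matched, +6 (running total 38)
Total score = 38
Threshold = 16; verdict = identification

38


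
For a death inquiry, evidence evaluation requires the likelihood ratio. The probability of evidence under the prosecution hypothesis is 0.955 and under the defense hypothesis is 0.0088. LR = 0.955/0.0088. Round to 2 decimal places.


Likelihood ratio calculation:
LR = P(E|Hp) / P(E|Hd)
LR = 0.955 / 0.0088
LR = 108.52

108.52


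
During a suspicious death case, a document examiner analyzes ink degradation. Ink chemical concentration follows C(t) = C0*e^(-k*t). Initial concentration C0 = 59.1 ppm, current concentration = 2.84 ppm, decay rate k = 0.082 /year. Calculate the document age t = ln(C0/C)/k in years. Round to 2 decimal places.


Document age estimation:
C0/C = 59.1 / 2.84 = 20.809859
ln(C0/C) = 3.035427
t = 3.035427 / 0.082 = 37.02 years

37.02


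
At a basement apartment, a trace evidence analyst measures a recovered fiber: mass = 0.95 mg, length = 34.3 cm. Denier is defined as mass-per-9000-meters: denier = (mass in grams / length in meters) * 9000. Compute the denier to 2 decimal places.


Denier calculation:
Mass in grams = 0.95 mg / 1000 = 0.00095 g
Length in meters = 34.3 cm / 100 = 0.343 m
Linear density = mass / length = 0.00095 / 0.343 = 0.00276968 g/m
Denier = (g/m) * 9000 = 0.00276968 * 9000 = 24.93

24.93


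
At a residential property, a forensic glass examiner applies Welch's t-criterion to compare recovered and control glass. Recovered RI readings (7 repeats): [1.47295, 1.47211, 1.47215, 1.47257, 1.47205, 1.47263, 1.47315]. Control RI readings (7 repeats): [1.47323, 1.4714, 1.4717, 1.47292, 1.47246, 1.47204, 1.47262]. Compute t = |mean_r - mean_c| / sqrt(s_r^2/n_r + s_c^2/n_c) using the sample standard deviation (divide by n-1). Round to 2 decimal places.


Welch's t-criterion for glass RI comparison:
Recovered mean = sum / n_r = 10.30761 / 7 = 1.4725157
Control mean = sum / n_c = 10.30637 / 7 = 1.4723386
Recovered sample variance s_r^2 = 1.87029e-07
Control sample variance s_c^2 = 4.34081e-07
Welch SE (unpooled) = sqrt(s_r^2/n_r + s_c^2/n_c) = sqrt(2.67184e-08 + 6.20116e-08) = sqrt(8.873e-08) = 0.000297876
|mean_r - mean_c| = 0.000177143
t = 0.000177143 / 0.000297876 = 0.59

0.59


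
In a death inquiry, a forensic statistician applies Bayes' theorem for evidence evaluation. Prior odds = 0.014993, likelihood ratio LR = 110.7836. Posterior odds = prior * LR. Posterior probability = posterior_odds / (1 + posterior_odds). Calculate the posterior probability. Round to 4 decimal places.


Bayesian evidence evaluation:
Posterior odds = prior_odds * LR = 0.014993 * 110.7836 = 1.660979
Posterior probability = posterior_odds / (1 + posterior_odds)
= 1.660979 / (1 + 1.660979)
= 1.660979 / 2.660979
= 0.6242

0.6242


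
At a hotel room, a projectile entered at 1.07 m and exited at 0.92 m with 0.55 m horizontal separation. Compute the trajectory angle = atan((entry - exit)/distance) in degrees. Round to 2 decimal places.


Bullet trajectory angle:
Height difference = 1.07 - 0.92 = 0.15 m
angle = atan(0.15 / 0.55)
angle = atan(0.272727)
angle = 15.26 degrees

15.26


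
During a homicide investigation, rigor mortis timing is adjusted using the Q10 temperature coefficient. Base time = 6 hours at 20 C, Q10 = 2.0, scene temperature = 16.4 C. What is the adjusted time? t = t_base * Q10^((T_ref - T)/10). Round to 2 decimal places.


Rigor mortis time adjustment:
Exponent = (T_ref - T_actual) / 10 = (20 - 16.4) / 10 = 0.36
Q10 factor = 2.0^0.36 = 1.28343
t_adjusted = 6 * 1.28343 = 7.70 hours

7.70


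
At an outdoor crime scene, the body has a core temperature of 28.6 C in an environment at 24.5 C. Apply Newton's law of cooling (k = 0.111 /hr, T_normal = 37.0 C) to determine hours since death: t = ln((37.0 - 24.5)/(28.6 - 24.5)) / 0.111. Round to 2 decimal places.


Using Newton's law of cooling:
t = ln((T_normal - T_ambient) / (T_body - T_ambient)) / k
T_normal - T_ambient = 12.5
T_body - T_ambient = 4.1
Ratio = 3.04878
ln(ratio) = 1.114742
t = 1.114742 / 0.111 = 10.04 hours

10.04


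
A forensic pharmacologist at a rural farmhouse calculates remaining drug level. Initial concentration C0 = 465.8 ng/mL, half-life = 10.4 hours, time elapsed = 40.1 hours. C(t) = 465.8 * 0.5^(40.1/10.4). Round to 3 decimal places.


Drug concentration decay:
Number of half-lives = t / t_half = 40.1 / 10.4 = 3.855769
Decay factor = 0.5^3.855769 = 0.06907134
C(t) = 465.8 * 0.06907134 = 32.173 ng/mL

32.173


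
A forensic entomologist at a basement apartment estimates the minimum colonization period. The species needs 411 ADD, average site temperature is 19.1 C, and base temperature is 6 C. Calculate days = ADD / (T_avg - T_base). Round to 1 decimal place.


Insect development time:
Effective temperature = avg_temp - T_base = 19.1 - 6 = 13.1 C
Days = ADD / effective_temp = 411 / 13.1 = 31.4 days

31.4


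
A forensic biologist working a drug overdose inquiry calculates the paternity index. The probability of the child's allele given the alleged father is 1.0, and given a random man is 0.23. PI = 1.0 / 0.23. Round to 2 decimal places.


Paternity Index calculation:
PI = P(allele|father) / P(allele|random)
PI = 1.0 / 0.23
PI = 4.35

4.35


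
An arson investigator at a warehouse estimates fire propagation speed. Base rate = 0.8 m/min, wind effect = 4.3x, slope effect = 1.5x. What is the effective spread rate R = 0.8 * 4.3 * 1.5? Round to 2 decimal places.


Fire spread rate calculation:
R = R0 * wind_factor * slope_factor
= 0.8 * 4.3 * 1.5
= 3.44 * 1.5
= 5.16 m/min

5.16


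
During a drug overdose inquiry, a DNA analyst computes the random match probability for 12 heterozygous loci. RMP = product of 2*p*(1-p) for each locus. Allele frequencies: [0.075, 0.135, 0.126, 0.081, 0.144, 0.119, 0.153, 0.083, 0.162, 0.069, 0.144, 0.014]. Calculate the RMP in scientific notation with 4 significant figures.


Computing RMP for 12 loci:
Locus 1: 2 * 0.075 * 0.925 = 0.13875
Locus 2: 2 * 0.135 * 0.865 = 0.23355
Locus 3: 2 * 0.126 * 0.874 = 0.220248
Locus 4: 2 * 0.081 * 0.919 = 0.148878
Locus 5: 2 * 0.144 * 0.856 = 0.246528
Locus 6: 2 * 0.119 * 0.881 = 0.209678
Locus 7: 2 * 0.153 * 0.847 = 0.259182
Locus 8: 2 * 0.083 * 0.917 = 0.152222
Locus 9: 2 * 0.162 * 0.838 = 0.271512
Locus 10: 2 * 0.069 * 0.931 = 0.128478
Locus 11: 2 * 0.144 * 0.856 = 0.246528
Locus 12: 2 * 0.014 * 0.986 = 0.027608
RMP = 5.145e-10

5.145e-10


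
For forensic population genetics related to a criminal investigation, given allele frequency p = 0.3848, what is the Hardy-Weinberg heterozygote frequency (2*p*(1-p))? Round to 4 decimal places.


Hardy-Weinberg heterozygote frequency:
q = 1 - p = 1 - 0.3848 = 0.6152
2pq = 2 * 0.3848 * 0.6152 = 0.4735

0.4735


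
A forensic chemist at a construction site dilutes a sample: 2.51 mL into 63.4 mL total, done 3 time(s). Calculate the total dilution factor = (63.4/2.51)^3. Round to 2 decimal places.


Dilution factor calculation:
Single dilution = V_total / V_sample = 63.4 / 2.51 ≈ 25.258964
Number of dilutions = 3
Total DF = (63.4 / 2.51)^3 (full precision, rounded at the end) = 16115.60

16115.60


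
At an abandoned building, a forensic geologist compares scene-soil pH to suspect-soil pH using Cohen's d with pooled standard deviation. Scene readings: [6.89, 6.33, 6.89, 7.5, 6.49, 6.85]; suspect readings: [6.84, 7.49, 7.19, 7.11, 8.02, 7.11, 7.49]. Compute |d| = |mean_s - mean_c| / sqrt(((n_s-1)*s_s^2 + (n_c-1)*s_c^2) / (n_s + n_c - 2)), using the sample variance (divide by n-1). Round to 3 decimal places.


Pooled-variance Cohen's d for soil pH comparison:
Scene mean = 40.95 / 6 = 6.825
Suspect mean = 51.25 / 7 = 7.321429
Scene sample variance s_s^2 = 0.16439
Suspect sample variance s_c^2 = 0.147214
Pooled variance = ((n_s-1)*s_s^2 + (n_c-1)*s_c^2) / (n_s + n_c - 2) = 0.155021
Pooled SD = sqrt(0.155021) = 0.393727
Mean difference = -0.496429
|d| = |-0.496429| / 0.393727 = 1.261

1.261


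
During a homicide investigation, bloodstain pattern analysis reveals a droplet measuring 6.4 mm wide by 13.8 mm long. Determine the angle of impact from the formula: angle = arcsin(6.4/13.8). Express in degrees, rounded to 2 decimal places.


Blood spatter impact angle calculation:
width / length = 6.4 / 13.8 = 0.463768
angle = arcsin(0.463768)
angle = 27.63 degrees

27.63


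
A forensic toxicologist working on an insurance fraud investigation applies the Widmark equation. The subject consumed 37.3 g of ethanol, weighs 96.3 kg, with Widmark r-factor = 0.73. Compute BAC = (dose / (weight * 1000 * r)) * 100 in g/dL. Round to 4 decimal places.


Applying the Widmark formula:
BAC = (dose_g / (body_wt * 1000 * r)) * 100
Denominator = 96.3 * 1000 * 0.73 = 70299
BAC = (37.3 / 70299) * 100
BAC = 0.0531 g/dL

0.0531


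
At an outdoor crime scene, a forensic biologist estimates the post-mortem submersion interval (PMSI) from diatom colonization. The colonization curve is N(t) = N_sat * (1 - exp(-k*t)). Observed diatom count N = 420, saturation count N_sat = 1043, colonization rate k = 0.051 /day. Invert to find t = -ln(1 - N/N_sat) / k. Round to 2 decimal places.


PMSI from diatom colonization curve:
N / N_sat = 420 / 1043 = 0.402685
1 - N/N_sat = 0.597315
ln(1 - N/N_sat) = -0.515311
t = -ln(1 - N/N_sat) / k = -(-0.515311) / 0.051 = 10.10 days

10.10


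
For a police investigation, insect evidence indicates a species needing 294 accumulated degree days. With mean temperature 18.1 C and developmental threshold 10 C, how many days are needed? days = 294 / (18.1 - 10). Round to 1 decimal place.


Insect development time:
Effective temperature = avg_temp - T_base = 18.1 - 10 = 8.1 C
Days = ADD / effective_temp = 294 / 8.1 = 36.3 days

36.3


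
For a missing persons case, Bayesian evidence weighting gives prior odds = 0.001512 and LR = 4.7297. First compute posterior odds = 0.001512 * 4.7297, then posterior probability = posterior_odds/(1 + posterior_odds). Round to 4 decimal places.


Bayesian evidence evaluation:
Posterior odds = prior_odds * LR = 0.001512 * 4.7297 = 0.007151306
Posterior probability = posterior_odds / (1 + posterior_odds)
= 0.007151306 / (1 + 0.007151306)
= 0.007151306 / 1.007151306
= 0.0071

0.0071


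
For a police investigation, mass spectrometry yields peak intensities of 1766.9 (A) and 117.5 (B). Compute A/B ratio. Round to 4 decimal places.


Spectral peak ratio:
Peak A = 1766.9 counts
Peak B = 117.5 counts
Ratio = 1766.9 / 117.5 = 15.0374

15.0374


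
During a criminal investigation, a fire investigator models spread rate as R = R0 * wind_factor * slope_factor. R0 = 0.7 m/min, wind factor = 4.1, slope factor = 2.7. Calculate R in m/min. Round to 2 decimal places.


Fire spread rate calculation:
R = R0 * wind_factor * slope_factor
= 0.7 * 4.1 * 2.7
= 2.87 * 2.7
= 7.75 m/min

7.75


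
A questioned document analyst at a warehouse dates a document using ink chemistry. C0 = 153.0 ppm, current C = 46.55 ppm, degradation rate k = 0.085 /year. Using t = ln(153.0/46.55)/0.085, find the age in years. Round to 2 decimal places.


Document age estimation:
C0/C = 153.0 / 46.55 = 3.286788
ln(C0/C) = 1.189911
t = 1.189911 / 0.085 = 14.00 years

14.00


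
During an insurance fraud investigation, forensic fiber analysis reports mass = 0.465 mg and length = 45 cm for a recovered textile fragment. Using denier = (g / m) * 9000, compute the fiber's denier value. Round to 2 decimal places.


Denier calculation:
Mass in grams = 0.465 mg / 1000 = 0.000465 g
Length in meters = 45 cm / 100 = 0.45 m
Linear density = mass / length = 0.000465 / 0.45 = 0.00103333 g/m
Denier = (g/m) * 9000 = 0.00103333 * 9000 = 9.30

9.30
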